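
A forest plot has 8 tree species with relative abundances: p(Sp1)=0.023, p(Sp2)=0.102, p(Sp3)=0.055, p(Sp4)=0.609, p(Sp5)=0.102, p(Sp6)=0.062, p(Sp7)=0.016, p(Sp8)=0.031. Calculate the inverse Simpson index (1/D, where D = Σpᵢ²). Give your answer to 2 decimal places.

D = 0.023² + 0.102² + 0.055² + 0.609² + 0.102² + 0.062² + 0.016² + 0.031² = 0.00053 + 0.01040 + 0.00302 + 0.37088 + 0.01040 + 0.00384 + 0.00026 + 0.00096 = 0.40030 (working shown to 5 dp, full precision carried).
So 1/D = 2.4981, i.e. 2.50 to 2 decimal places.

2.50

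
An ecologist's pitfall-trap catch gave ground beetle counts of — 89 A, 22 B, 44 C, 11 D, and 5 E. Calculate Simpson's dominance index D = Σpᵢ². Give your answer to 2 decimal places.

0.36

Total N = 89+22+44+11+5 = 171, so the proportions are 0.5205, 0.1287, 0.2573, 0.0643, 0.0292 (working shown to 4 dp, full precision carried).
D = 0.5205² + 0.1287² + 0.2573² + 0.0643² + 0.0292² = 0.2709 + 0.0166 + 0.0662 + 0.0041 + 0.0009 = 0.3586.
To 2 decimal places, D = 0.36.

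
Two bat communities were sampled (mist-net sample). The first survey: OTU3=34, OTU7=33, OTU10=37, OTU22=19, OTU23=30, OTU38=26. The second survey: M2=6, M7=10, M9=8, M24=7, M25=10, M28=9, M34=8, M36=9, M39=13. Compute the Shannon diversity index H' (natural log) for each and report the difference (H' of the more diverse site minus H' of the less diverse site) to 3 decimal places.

0.404

The first survey: N=179, proportions 0.18994, 0.18436, 0.2067, 0.10615, 0.1676, 0.14525, giving H' = 1.77076 (working shown to 5 dp, full precision carried).
The second survey: N=80, proportions 0.075, 0.125, 0.1, 0.0875, 0.125, 0.1125, 0.1, 0.1125, 0.1625, giving H' = 2.17466.
Difference = |1.77076 − 2.17466| = 0.40390, i.e. 0.404 to 3 decimal places.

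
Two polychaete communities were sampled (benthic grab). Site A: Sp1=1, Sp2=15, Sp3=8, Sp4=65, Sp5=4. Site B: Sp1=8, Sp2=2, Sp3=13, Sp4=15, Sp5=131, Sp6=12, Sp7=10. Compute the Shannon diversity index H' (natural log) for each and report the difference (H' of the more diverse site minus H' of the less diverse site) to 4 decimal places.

Site A: N=93, proportions 0.0107527, 0.1612903, 0.0860215, 0.6989247, 0.0430108, giving H' = 0.9397324 (working shown to 7 dp, full precision carried).
Site B: N=191, proportions 0.0418848, 0.0104712, 0.0680628, 0.078534, 0.6858639, 0.0628272, 0.052356, giving H' = 1.1502708.
Difference = |0.9397324 − 1.1502708| = 0.2105384, i.e. 0.2105 to 4 decimal places.

0.2105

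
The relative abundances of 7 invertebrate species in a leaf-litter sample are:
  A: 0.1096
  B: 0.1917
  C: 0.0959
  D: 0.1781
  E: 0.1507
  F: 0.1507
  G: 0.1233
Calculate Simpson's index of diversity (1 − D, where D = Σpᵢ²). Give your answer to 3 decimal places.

0.850

D = 0.1096² + 0.1917² + 0.0959² + 0.1781² + 0.1507² + 0.1507² + 0.1233² = 0.01201 + 0.03675 + 0.00920 + 0.03172 + 0.02271 + 0.02271 + 0.01520 = 0.15030 (working shown to 5 dp, full precision carried).
So 1 − D = 0.84970, i.e. 0.850 to 3 decimal places.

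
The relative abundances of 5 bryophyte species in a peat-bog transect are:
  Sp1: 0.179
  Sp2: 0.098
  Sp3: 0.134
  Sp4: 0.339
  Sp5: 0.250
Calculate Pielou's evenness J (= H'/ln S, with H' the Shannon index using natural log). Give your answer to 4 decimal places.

0.9433

H' = −Σ pᵢ ln pᵢ = −((-0.307946) + (-0.227633) + (-0.269329) + (-0.366715) + (-0.346574)) = 1.518197 (working shown to 6 dp, full precision carried).
With S = 5 species, ln S = 1.609438, so J = 1.518197/1.609438 = 0.943309, i.e. 0.9433 to 4 decimal places.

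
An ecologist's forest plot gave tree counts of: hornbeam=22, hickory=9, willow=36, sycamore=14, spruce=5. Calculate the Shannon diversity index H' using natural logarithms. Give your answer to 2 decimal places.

Total N = 22+9+36+14+5 = 86, so the proportions are 0.2558, 0.1047, 0.4186, 0.1628, 0.0581 (working shown to 4 dp, full precision carried).
Each pᵢ ln pᵢ term: 0.2558×(-1.3633)=-0.3488, 0.1047×(-2.2571)=-0.2362, 0.4186×(-0.8708)=-0.3645, 0.1628×(-1.8153)=-0.2955, 0.0581×(-2.8449)=-0.1654.
Sum = -1.4104, so H' = 1.41.

1.41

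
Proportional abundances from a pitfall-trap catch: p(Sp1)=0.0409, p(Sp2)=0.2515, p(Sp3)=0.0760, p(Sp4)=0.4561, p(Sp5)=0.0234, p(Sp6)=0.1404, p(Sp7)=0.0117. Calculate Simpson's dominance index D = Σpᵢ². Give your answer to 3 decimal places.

D = 0.0409² + 0.2515² + 0.076² + 0.4561² + 0.0234² + 0.1404² + 0.0117² = 0.00167 + 0.06325 + 0.00578 + 0.20803 + 0.00055 + 0.01971 + 0.00014 = 0.29912 (working shown to 5 dp, full precision carried).
To 3 decimal places, D = 0.299.

0.299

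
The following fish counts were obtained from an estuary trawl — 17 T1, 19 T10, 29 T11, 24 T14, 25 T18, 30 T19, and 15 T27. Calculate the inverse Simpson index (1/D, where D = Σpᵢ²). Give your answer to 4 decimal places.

Total N = 17+19+29+24+25+30+15 = 159, so the proportions are 0.10691824, 0.11949686, 0.18238994, 0.1509434, 0.1572327, 0.18867925, 0.09433962 (working shown to 8 dp, full precision carried).
D = 0.10691824² + 0.11949686² + 0.18238994² + 0.1509434² + 0.1572327² + 0.18867925² + 0.09433962² = 0.01143151 + 0.01427950 + 0.03326609 + 0.02278391 + 0.02472212 + 0.03559986 + 0.00889996 = 0.15098295.
So 1/D = 6.623264, i.e. 6.6233 to 4 decimal places.

6.6233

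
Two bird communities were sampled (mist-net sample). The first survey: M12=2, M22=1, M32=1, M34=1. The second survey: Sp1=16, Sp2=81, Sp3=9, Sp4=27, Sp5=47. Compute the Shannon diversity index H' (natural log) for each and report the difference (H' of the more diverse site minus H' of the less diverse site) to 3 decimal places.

The first survey: N=5, proportions 0.4, 0.2, 0.2, 0.2, giving H' = 1.33218 (working shown to 5 dp, full precision carried).
The second survey: N=180, proportions 0.08889, 0.45, 0.05, 0.15, 0.26111, giving H' = 1.35945.
Difference = |1.33218 − 1.35945| = 0.02727, i.e. 0.027 to 3 decimal places.

0.027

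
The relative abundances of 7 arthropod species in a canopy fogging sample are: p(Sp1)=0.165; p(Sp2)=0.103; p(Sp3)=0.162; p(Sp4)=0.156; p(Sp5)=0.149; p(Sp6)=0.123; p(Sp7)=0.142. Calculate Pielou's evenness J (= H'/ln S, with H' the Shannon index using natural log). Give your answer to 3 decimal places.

H' = −Σ pᵢ ln pᵢ = −((-0.29730) + (-0.23412) + (-0.29487) + (-0.28983) + (-0.28367) + (-0.25776) + (-0.27717)) = 1.93471 (working shown to 5 dp, full precision carried).
With S = 7 species, ln S = 1.94591, so J = 1.93471/1.94591 = 0.99425, i.e. 0.994 to 3 decimal places.

0.994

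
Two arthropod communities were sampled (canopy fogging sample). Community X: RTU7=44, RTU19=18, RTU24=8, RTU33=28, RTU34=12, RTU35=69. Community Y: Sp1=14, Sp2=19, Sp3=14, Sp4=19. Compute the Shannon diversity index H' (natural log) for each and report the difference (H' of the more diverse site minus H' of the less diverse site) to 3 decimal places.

0.179

Community X: N=179, proportions 0.24581, 0.10056, 0.04469, 0.15642, 0.06704, 0.38547, giving H' = 1.55364 (working shown to 5 dp, full precision carried).
Community Y: N=66, proportions 0.21212, 0.28788, 0.21212, 0.28788, giving H' = 1.37477.
Difference = |1.55364 − 1.37477| = 0.17887, i.e. 0.179 to 3 decimal places.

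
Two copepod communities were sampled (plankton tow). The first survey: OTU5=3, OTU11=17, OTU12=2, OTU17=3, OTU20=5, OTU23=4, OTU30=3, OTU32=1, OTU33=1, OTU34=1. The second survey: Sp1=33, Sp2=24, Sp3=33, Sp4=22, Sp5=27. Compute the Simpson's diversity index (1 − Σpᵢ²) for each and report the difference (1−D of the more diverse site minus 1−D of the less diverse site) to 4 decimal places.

0.0222

The first survey: N=40, proportions 0.075, 0.425, 0.05, 0.075, 0.125, 0.1, 0.075, 0.025, 0.025, 0.025, giving 1−D = 0.772500 (working shown to 6 dp, full precision carried).
The second survey: N=139, proportions 0.23741, 0.172662, 0.23741, 0.158273, 0.194245, giving 1−D = 0.794679.
Difference = |0.772500 − 0.794679| = 0.022179, i.e. 0.0222 to 4 decimal places.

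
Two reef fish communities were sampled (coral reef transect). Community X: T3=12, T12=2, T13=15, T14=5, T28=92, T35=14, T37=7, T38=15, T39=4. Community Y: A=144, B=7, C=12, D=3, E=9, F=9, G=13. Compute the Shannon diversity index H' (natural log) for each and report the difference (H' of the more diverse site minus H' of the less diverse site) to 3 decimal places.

0.499

Community X: N=166, proportions 0.07229, 0.01205, 0.09036, 0.03012, 0.55422, 0.08434, 0.04217, 0.09036, 0.0241, giving H' = 1.54204 (working shown to 5 dp, full precision carried).
Community Y: N=197, proportions 0.73096, 0.03553, 0.06091, 0.01523, 0.04569, 0.04569, 0.06599, giving H' = 1.04319.
Difference = |1.54204 − 1.04319| = 0.49885, i.e. 0.499 to 3 decimal places.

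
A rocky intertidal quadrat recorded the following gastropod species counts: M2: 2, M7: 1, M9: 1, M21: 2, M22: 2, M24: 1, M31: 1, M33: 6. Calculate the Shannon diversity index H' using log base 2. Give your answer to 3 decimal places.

2.656

Total N = 2+1+1+2+2+1+1+6 = 16, so the proportions are 0.125, 0.0625, 0.0625, 0.125, 0.125, 0.0625, 0.0625, 0.375 (working shown to 5 dp, full precision carried).
Each pᵢ log₂ pᵢ term: 0.125×(-3.00000)=-0.37500, 0.0625×(-4.00000)=-0.25000, 0.0625×(-4.00000)=-0.25000, 0.125×(-3.00000)=-0.37500, 0.125×(-3.00000)=-0.37500, 0.0625×(-4.00000)=-0.25000, 0.0625×(-4.00000)=-0.25000, 0.375×(-1.41504)=-0.53064.
Sum = -2.65564, so H' = 2.656.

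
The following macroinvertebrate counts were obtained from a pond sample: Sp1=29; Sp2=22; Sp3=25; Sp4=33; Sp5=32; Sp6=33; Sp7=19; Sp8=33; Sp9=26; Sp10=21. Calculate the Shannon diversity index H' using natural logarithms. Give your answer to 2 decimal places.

2.28

Total N = 29+22+25+33+32+33+19+33+26+21 = 273, so the proportions are 0.1062, 0.0806, 0.0916, 0.1209, 0.1172, 0.1209, 0.0696, 0.1209, 0.0952, 0.0769 (working shown to 4 dp, full precision carried).
Each pᵢ ln pᵢ term: 0.1062×(-2.2422)=-0.2382, 0.0806×(-2.5184)=-0.2030, 0.0916×(-2.3906)=-0.2189, 0.1209×(-2.1130)=-0.2554, 0.1172×(-2.1437)=-0.2513, 0.1209×(-2.1130)=-0.2554, 0.0696×(-2.6650)=-0.1855, 0.1209×(-2.1130)=-0.2554, 0.0952×(-2.3514)=-0.2239, 0.0769×(-2.5649)=-0.1973.
Sum = -2.2843, so H' = 2.28.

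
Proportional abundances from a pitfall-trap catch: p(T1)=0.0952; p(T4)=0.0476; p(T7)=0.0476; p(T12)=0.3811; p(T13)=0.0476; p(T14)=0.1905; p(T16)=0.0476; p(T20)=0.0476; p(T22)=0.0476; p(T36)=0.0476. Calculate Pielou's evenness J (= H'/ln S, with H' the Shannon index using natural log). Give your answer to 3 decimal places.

H' = −Σ pᵢ ln pᵢ = −((-0.22389) + (-0.14494) + (-0.14494) + (-0.36764) + (-0.14494) + (-0.31587) + (-0.14494) + (-0.14494) + (-0.14494) + (-0.14494)) = 1.92197 (working shown to 5 dp, full precision carried).
With S = 10 species, ln S = 2.30259, so J = 1.92197/2.30259 = 0.83470, i.e. 0.835 to 3 decimal places.

0.835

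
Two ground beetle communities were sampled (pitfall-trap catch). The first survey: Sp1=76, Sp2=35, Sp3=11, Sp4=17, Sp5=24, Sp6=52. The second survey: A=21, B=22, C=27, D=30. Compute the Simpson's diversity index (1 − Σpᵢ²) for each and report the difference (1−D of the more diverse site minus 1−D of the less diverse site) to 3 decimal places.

The first survey: N=215, proportions 0.35349, 0.16279, 0.05116, 0.07907, 0.11163, 0.24186, giving 1−D = 0.76872 (working shown to 5 dp, full precision carried).
The second survey: N=100, proportions 0.21, 0.22, 0.27, 0.3, giving 1−D = 0.74460.
Difference = |0.76872 − 0.74460| = 0.02412, i.e. 0.024 to 3 decimal places.

0.024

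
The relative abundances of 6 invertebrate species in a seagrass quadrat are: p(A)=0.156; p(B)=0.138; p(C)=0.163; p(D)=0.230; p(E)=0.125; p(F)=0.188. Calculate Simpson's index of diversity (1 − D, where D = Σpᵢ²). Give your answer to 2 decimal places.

0.83

D = 0.156² + 0.138² + 0.163² + 0.23² + 0.125² + 0.188² = 0.0243 + 0.0190 + 0.0266 + 0.0529 + 0.0156 + 0.0353 = 0.1738 (working shown to 4 dp, full precision carried).
So 1 − D = 0.8262, i.e. 0.83 to 2 decimal places.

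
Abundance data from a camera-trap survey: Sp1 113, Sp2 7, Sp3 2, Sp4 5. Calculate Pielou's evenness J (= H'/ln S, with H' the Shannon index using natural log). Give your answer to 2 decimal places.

0.33

Total N = 113+7+2+5 = 127, so the proportions are 0.8898, 0.0551, 0.0157, 0.0394 (working shown to 4 dp, full precision carried).
H' = −Σ pᵢ ln pᵢ = −((-0.1039) + (-0.1597) + (-0.0654) + (-0.1274)) = 0.4564.
With S = 4 species, ln S = 1.3863, so J = 0.4564/1.3863 = 0.3292, i.e. 0.33 to 2 decimal places.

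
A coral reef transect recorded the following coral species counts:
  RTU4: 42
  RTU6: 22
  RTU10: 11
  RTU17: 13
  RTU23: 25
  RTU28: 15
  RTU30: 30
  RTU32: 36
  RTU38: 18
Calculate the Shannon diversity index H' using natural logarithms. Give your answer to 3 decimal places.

2.107

Total N = 42+22+11+13+25+15+30+36+18 = 212, so the proportions are 0.19811, 0.10377, 0.05189, 0.06132, 0.11792, 0.07075, 0.14151, 0.16981, 0.08491 (working shown to 5 dp, full precision carried).
Each pᵢ ln pᵢ term: 0.19811×(-1.61892)=-0.32073, 0.10377×(-2.26554)=-0.23510, 0.05189×(-2.95869)=-0.15352, 0.06132×(-2.79164)=-0.17119, 0.11792×(-2.13771)=-0.25209, 0.07075×(-2.64854)=-0.18740, 0.14151×(-1.95539)=-0.27671, 0.16981×(-1.77307)=-0.30109, 0.08491×(-2.46621)=-0.20940.
Sum = -2.10721, so H' = 2.107.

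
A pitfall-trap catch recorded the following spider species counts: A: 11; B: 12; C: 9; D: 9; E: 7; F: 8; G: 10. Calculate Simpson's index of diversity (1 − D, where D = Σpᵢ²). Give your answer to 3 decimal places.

0.853

Total N = 11+12+9+9+7+8+10 = 66, so the proportions are 0.16667, 0.18182, 0.13636, 0.13636, 0.10606, 0.12121, 0.15152 (working shown to 5 dp, full precision carried).
D = 0.16667² + 0.18182² + 0.13636² + 0.13636² + 0.10606² + 0.12121² + 0.15152² = 0.02778 + 0.03306 + 0.01860 + 0.01860 + 0.01125 + 0.01469 + 0.02296 = 0.14692.
So 1 − D = 0.85308, i.e. 0.853 to 3 decimal places.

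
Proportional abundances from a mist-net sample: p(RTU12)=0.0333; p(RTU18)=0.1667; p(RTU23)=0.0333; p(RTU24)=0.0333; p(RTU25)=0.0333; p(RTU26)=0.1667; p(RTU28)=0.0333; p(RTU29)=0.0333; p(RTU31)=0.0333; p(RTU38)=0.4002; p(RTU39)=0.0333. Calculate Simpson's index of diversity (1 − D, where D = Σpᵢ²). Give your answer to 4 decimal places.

D = 0.0333² + 0.1667² + 0.0333² + 0.0333² + 0.0333² + 0.1667² + 0.0333² + 0.0333² + 0.0333² + 0.4002² + 0.0333² = 0.001109 + 0.027789 + 0.001109 + 0.001109 + 0.001109 + 0.027789 + 0.001109 + 0.001109 + 0.001109 + 0.160160 + 0.001109 = 0.224609 (working shown to 6 dp, full precision carried).
So 1 − D = 0.775391, i.e. 0.7754 to 4 decimal places.

0.7754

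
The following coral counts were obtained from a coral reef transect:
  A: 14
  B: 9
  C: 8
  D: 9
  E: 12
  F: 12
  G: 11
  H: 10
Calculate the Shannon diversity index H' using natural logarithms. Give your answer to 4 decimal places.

2.0641

Total N = 14+9+8+9+12+12+11+10 = 85, so the proportions are 0.164706, 0.105882, 0.094118, 0.105882, 0.141176, 0.141176, 0.129412, 0.117647 (working shown to 6 dp, full precision carried).
Each pᵢ ln pᵢ term: 0.164706×(-1.803594)=-0.297063, 0.105882×(-2.245427)=-0.237751, 0.094118×(-2.363210)=-0.222420, 0.105882×(-2.245427)=-0.237751, 0.141176×(-1.957745)=-0.276387, 0.141176×(-1.957745)=-0.276387, 0.129412×(-2.044756)=-0.264615, 0.117647×(-2.140066)=-0.251772.
Sum = -2.064147, so H' = 2.0641.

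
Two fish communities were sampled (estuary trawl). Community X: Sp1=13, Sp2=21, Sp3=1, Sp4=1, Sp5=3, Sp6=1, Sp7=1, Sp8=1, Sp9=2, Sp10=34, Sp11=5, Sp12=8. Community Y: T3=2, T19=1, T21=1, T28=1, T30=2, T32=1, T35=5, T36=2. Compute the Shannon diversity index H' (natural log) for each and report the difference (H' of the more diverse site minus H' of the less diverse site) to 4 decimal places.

Community X: N=91, proportions 0.142857, 0.230769, 0.010989, 0.010989, 0.032967, 0.010989, 0.010989, 0.010989, 0.021978, 0.373626, 0.054945, 0.087912, giving H' = 1.801624 (working shown to 6 dp, full precision carried).
Community Y: N=15, proportions 0.133333, 0.066667, 0.066667, 0.066667, 0.133333, 0.066667, 0.333333, 0.133333, giving H' = 1.894312.
Difference = |1.801624 − 1.894312| = 0.092688, i.e. 0.0927 to 4 decimal places.

0.0927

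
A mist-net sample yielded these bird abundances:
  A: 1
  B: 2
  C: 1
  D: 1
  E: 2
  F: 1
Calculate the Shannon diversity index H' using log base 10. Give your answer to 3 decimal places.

0.753

Total N = 1+2+1+1+2+1 = 8, so the proportions are 0.125, 0.25, 0.125, 0.125, 0.25, 0.125 (working shown to 5 dp, full precision carried).
Each pᵢ log₁₀ pᵢ term: 0.125×(-0.90309)=-0.11289, 0.25×(-0.60206)=-0.15051, 0.125×(-0.90309)=-0.11289, 0.125×(-0.90309)=-0.11289, 0.25×(-0.60206)=-0.15051, 0.125×(-0.90309)=-0.11289.
Sum = -0.75257, so H' = 0.753.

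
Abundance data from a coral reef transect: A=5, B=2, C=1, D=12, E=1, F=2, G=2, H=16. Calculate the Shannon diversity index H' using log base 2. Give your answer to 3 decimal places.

2.318

Total N = 5+2+1+12+1+2+2+16 = 41, so the proportions are 0.12195, 0.04878, 0.02439, 0.29268, 0.02439, 0.04878, 0.04878, 0.39024 (working shown to 5 dp, full precision carried).
Each pᵢ log₂ pᵢ term: 0.12195×(-3.03562)=-0.37020, 0.04878×(-4.35755)=-0.21256, 0.02439×(-5.35755)=-0.13067, 0.29268×(-1.77259)=-0.51881, 0.02439×(-5.35755)=-0.13067, 0.04878×(-4.35755)=-0.21256, 0.04878×(-4.35755)=-0.21256, 0.39024×(-1.35755)=-0.52978.
Sum = -2.31782, so H' = 2.318.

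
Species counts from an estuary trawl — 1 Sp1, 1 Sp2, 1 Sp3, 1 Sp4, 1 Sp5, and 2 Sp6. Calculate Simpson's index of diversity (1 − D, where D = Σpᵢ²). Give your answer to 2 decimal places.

Total N = 1+1+1+1+1+2 = 7, so the proportions are 0.1429, 0.1429, 0.1429, 0.1429, 0.1429, 0.2857 (working shown to 4 dp, full precision carried).
D = 0.1429² + 0.1429² + 0.1429² + 0.1429² + 0.1429² + 0.2857² = 0.0204 + 0.0204 + 0.0204 + 0.0204 + 0.0204 + 0.0816 = 0.1837.
So 1 − D = 0.8163, i.e. 0.82 to 2 decimal places.

0.82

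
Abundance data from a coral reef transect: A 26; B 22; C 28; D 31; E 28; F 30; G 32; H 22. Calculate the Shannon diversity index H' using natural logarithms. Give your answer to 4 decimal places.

Total N = 26+22+28+31+28+30+32+22 = 219, so the proportions are 0.118721, 0.100457, 0.127854, 0.141553, 0.127854, 0.136986, 0.146119, 0.100457 (working shown to 6 dp, full precision carried).
Each pᵢ ln pᵢ term: 0.118721×(-2.130975)=-0.252992, 0.100457×(-2.298029)=-0.230852, 0.127854×(-2.056867)=-0.262978, 0.141553×(-1.955085)=-0.276747, 0.127854×(-2.056867)=-0.262978, 0.136986×(-1.987874)=-0.272312, 0.146119×(-1.923336)=-0.281035, 0.100457×(-2.298029)=-0.230852.
Sum = -2.070748, so H' = 2.0707.

2.0707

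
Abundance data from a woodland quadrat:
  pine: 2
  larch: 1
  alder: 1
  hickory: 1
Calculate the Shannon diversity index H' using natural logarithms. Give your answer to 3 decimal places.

Total N = 2+1+1+1 = 5, so the proportions are 0.4, 0.2, 0.2, 0.2 (working shown to 5 dp, full precision carried).
Each pᵢ ln pᵢ term: 0.4×(-0.91629)=-0.36652, 0.2×(-1.60944)=-0.32189, 0.2×(-1.60944)=-0.32189, 0.2×(-1.60944)=-0.32189.
Sum = -1.33218, so H' = 1.332.

1.332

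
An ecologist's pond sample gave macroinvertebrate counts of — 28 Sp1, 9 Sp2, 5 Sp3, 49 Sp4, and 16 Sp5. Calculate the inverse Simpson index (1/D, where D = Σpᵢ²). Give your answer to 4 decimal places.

3.2278

Total N = 28+9+5+49+16 = 107, so the proportions are 0.26168224, 0.08411215, 0.04672897, 0.45794393, 0.14953271 (working shown to 8 dp, full precision carried).
D = 0.26168224² + 0.08411215² + 0.04672897² + 0.45794393² + 0.14953271² = 0.06847760 + 0.00707485 + 0.00218360 + 0.20971264 + 0.02236003 = 0.30980872.
So 1/D = 3.227798, i.e. 3.2278 to 4 decimal places.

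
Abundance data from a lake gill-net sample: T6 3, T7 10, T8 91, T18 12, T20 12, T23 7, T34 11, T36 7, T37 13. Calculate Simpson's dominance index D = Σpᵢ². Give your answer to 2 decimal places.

0.33

Total N = 3+10+91+12+12+7+11+7+13 = 166, so the proportions are 0.0181, 0.0602, 0.5482, 0.0723, 0.0723, 0.0422, 0.0663, 0.0422, 0.0783 (working shown to 4 dp, full precision carried).
D = 0.0181² + 0.0602² + 0.5482² + 0.0723² + 0.0723² + 0.0422² + 0.0663² + 0.0422² + 0.0783² = 0.0003 + 0.0036 + 0.3005 + 0.0052 + 0.0052 + 0.0018 + 0.0044 + 0.0018 + 0.0061 = 0.3290.
To 2 decimal places, D = 0.33.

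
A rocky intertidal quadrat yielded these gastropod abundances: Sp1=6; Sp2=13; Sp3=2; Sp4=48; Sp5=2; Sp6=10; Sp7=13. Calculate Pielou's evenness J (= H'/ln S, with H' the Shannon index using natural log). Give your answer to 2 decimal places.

Total N = 6+13+2+48+2+10+13 = 94, so the proportions are 0.0638, 0.1383, 0.0213, 0.5106, 0.0213, 0.1064, 0.1383 (working shown to 4 dp, full precision carried).
H' = −Σ pᵢ ln pᵢ = −((-0.1756) + (-0.2736) + (-0.0819) + (-0.3432) + (-0.0819) + (-0.2384) + (-0.2736)) = 1.4682.
With S = 7 species, ln S = 1.9459, so J = 1.4682/1.9459 = 0.7545, i.e. 0.75 to 2 decimal places.

0.75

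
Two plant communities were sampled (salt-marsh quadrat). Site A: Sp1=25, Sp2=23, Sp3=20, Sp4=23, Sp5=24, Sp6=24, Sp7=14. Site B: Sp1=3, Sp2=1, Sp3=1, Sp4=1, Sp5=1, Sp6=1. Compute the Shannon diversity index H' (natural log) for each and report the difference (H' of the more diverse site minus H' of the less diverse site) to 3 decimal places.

Site A: N=153, proportions 0.1634, 0.15033, 0.13072, 0.15033, 0.15686, 0.15686, 0.0915, giving H' = 1.93166 (working shown to 5 dp, full precision carried).
Site B: N=8, proportions 0.375, 0.125, 0.125, 0.125, 0.125, 0.125, giving H' = 1.66746.
Difference = |1.93166 − 1.66746| = 0.26420, i.e. 0.264 to 3 decimal places.

0.264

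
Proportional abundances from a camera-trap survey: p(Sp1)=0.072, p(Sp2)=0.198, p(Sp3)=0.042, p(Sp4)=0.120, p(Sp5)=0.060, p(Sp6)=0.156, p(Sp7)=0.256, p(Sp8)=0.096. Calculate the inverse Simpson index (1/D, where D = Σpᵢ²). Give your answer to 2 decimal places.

D = 0.072² + 0.198² + 0.042² + 0.12² + 0.06² + 0.156² + 0.256² + 0.096² = 0.005184 + 0.039204 + 0.001764 + 0.014400 + 0.003600 + 0.024336 + 0.065536 + 0.009216 = 0.163240 (working shown to 6 dp, full precision carried).
So 1/D = 6.1259, i.e. 6.13 to 2 decimal places.

6.13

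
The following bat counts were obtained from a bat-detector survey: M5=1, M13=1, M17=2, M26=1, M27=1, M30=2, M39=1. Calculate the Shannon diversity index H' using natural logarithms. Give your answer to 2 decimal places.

1.89

Total N = 1+1+2+1+1+2+1 = 9, so the proportions are 0.1111, 0.1111, 0.2222, 0.1111, 0.1111, 0.2222, 0.1111 (working shown to 4 dp, full precision carried).
Each pᵢ ln pᵢ term: 0.1111×(-2.1972)=-0.2441, 0.1111×(-2.1972)=-0.2441, 0.2222×(-1.5041)=-0.3342, 0.1111×(-2.1972)=-0.2441, 0.1111×(-2.1972)=-0.2441, 0.2222×(-1.5041)=-0.3342, 0.1111×(-2.1972)=-0.2441.
Sum = -1.8892, so H' = 1.89.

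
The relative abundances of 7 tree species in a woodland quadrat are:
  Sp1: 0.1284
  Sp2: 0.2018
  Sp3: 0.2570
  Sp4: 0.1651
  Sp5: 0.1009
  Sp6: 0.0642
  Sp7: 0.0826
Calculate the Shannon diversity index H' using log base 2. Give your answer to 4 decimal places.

2.6643

Each pᵢ log₂ pᵢ term (working shown to 6 dp, full precision carried): 0.1284×(-2.961283)=-0.380229, 0.2018×(-2.309002)=-0.465957, 0.257×(-1.960160)=-0.503761, 0.1651×(-2.598588)=-0.429027, 0.1009×(-3.309002)=-0.333878, 0.0642×(-3.961283)=-0.254314, 0.0826×(-3.597714)=-0.297171.
Sum = -2.664337, so H' = 2.6643.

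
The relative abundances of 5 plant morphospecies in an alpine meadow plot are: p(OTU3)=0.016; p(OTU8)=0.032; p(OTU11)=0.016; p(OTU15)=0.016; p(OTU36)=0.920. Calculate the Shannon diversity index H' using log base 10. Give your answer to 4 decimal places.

Each pᵢ log₁₀ pᵢ term (working shown to 6 dp, full precision carried): 0.016×(-1.795880)=-0.028734, 0.032×(-1.494850)=-0.047835, 0.016×(-1.795880)=-0.028734, 0.016×(-1.795880)=-0.028734, 0.92×(-0.036212)=-0.033315.
Sum = -0.167353, so H' = 0.1674.

0.1674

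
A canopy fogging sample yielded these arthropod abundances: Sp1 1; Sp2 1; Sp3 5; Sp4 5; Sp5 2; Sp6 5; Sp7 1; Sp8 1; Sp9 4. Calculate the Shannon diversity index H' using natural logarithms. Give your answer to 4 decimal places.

1.9760

Total N = 1+1+5+5+2+5+1+1+4 = 25, so the proportions are 0.04, 0.04, 0.2, 0.2, 0.08, 0.2, 0.04, 0.04, 0.16 (working shown to 6 dp, full precision carried).
Each pᵢ ln pᵢ term: 0.04×(-3.218876)=-0.128755, 0.04×(-3.218876)=-0.128755, 0.2×(-1.609438)=-0.321888, 0.2×(-1.609438)=-0.321888, 0.08×(-2.525729)=-0.202058, 0.2×(-1.609438)=-0.321888, 0.04×(-3.218876)=-0.128755, 0.04×(-3.218876)=-0.128755, 0.16×(-1.832581)=-0.293213.
Sum = -1.975954, so H' = 1.9760.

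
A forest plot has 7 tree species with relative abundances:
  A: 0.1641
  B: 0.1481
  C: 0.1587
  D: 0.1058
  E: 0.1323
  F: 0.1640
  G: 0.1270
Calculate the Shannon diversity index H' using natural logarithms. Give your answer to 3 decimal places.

1.935

Each pᵢ ln pᵢ term (working shown to 5 dp, full precision carried): 0.1641×(-1.80728)=-0.29657, 0.1481×(-1.90987)=-0.28285, 0.1587×(-1.84074)=-0.29213, 0.1058×(-2.24620)=-0.23765, 0.1323×(-2.02268)=-0.26760, 0.164×(-1.80789)=-0.29649, 0.127×(-2.06357)=-0.26207.
Sum = -1.93537, so H' = 1.935.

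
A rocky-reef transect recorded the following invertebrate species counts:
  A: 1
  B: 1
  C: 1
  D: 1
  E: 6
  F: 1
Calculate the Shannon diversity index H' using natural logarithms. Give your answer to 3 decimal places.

Total N = 1+1+1+1+6+1 = 11, so the proportions are 0.09091, 0.09091, 0.09091, 0.09091, 0.54545, 0.09091 (working shown to 5 dp, full precision carried).
Each pᵢ ln pᵢ term: 0.09091×(-2.39790)=-0.21799, 0.09091×(-2.39790)=-0.21799, 0.09091×(-2.39790)=-0.21799, 0.09091×(-2.39790)=-0.21799, 0.54545×(-0.60614)=-0.33062, 0.09091×(-2.39790)=-0.21799.
Sum = -1.42057, so H' = 1.421.

1.421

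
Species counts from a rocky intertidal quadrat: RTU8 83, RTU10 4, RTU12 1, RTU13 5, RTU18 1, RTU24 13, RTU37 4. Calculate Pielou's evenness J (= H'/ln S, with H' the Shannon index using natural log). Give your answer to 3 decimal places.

Total N = 83+4+1+5+1+13+4 = 111, so the proportions are 0.74775, 0.03604, 0.00901, 0.04505, 0.00901, 0.11712, 0.03604 (working shown to 5 dp, full precision carried).
H' = −Σ pᵢ ln pᵢ = −((-0.21736) + (-0.11976) + (-0.04243) + (-0.13964) + (-0.04243) + (-0.25117) + (-0.11976)) = 0.93254.
With S = 7 species, ln S = 1.94591, so J = 0.93254/1.94591 = 0.47923, i.e. 0.479 to 3 decimal places.

0.479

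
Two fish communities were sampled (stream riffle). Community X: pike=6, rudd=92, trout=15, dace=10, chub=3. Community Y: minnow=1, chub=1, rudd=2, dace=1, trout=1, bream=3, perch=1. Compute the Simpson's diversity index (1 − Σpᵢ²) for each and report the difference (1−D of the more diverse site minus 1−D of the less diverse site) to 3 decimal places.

Community X: N=126, proportions 0.04762, 0.73016, 0.11905, 0.07937, 0.02381, giving 1−D = 0.44356 (working shown to 5 dp, full precision carried).
Community Y: N=10, proportions 0.1, 0.1, 0.2, 0.1, 0.1, 0.3, 0.1, giving 1−D = 0.82000.
Difference = |0.44356 − 0.82000| = 0.37644, i.e. 0.376 to 3 decimal places.

0.376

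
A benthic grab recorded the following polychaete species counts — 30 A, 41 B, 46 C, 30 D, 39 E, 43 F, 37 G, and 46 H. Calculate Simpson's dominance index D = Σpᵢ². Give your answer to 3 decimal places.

0.128

Total N = 30+41+46+30+39+43+37+46 = 312, so the proportions are 0.09615, 0.13141, 0.14744, 0.09615, 0.125, 0.13782, 0.11859, 0.14744 (working shown to 5 dp, full precision carried).
D = 0.09615² + 0.13141² + 0.14744² + 0.09615² + 0.125² + 0.13782² + 0.11859² + 0.14744² = 0.00925 + 0.01727 + 0.02174 + 0.00925 + 0.01562 + 0.01899 + 0.01406 + 0.02174 = 0.12792.
To 3 decimal places, D = 0.128.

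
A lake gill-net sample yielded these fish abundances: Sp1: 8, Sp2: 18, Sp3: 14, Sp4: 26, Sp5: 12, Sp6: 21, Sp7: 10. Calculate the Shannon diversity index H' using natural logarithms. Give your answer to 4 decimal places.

1.8739

Total N = 8+18+14+26+12+21+10 = 109, so the proportions are 0.073394, 0.165138, 0.12844, 0.238532, 0.110092, 0.192661, 0.091743 (working shown to 6 dp, full precision carried).
Each pᵢ ln pᵢ term: 0.073394×(-2.611906)=-0.191700, 0.165138×(-1.800976)=-0.297409, 0.12844×(-2.052291)=-0.263597, 0.238532×(-1.433251)=-0.341876, 0.110092×(-2.206441)=-0.242911, 0.192661×(-1.646825)=-0.317278, 0.091743×(-2.388763)=-0.219153.
Sum = -1.873924, so H' = 1.8739.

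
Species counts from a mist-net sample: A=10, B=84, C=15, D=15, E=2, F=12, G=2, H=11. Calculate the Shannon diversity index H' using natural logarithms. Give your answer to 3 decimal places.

1.471

Total N = 10+84+15+15+2+12+2+11 = 151, so the proportions are 0.06623, 0.55629, 0.09934, 0.09934, 0.01325, 0.07947, 0.01325, 0.07285 (working shown to 5 dp, full precision carried).
Each pᵢ ln pᵢ term: 0.06623×(-2.71469)=-0.17978, 0.55629×(-0.58646)=-0.32624, 0.09934×(-2.30923)=-0.22939, 0.09934×(-2.30923)=-0.22939, 0.01325×(-4.32413)=-0.05727, 0.07947×(-2.53237)=-0.20125, 0.01325×(-4.32413)=-0.05727, 0.07285×(-2.61938)=-0.19082.
Sum = -1.47142, so H' = 1.471.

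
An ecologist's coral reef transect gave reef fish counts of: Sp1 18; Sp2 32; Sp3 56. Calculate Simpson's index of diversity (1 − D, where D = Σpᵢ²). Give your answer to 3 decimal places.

0.601

Total N = 18+32+56 = 106, so the proportions are 0.16981, 0.30189, 0.5283 (working shown to 5 dp, full precision carried).
D = 0.16981² + 0.30189² + 0.5283² = 0.02884 + 0.09114 + 0.27910 = 0.39907.
So 1 − D = 0.60093, i.e. 0.601 to 3 decimal places.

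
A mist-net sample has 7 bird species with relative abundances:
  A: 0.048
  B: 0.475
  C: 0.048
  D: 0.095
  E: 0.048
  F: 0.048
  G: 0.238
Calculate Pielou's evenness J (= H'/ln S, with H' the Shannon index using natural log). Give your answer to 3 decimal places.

H' = −Σ pᵢ ln pᵢ = −((-0.14575) + (-0.35361) + (-0.14575) + (-0.22362) + (-0.14575) + (-0.14575) + (-0.34165)) = 1.50189 (working shown to 5 dp, full precision carried).
With S = 7 species, ln S = 1.94591, so J = 1.50189/1.94591 = 0.77182, i.e. 0.772 to 3 decimal places.

0.772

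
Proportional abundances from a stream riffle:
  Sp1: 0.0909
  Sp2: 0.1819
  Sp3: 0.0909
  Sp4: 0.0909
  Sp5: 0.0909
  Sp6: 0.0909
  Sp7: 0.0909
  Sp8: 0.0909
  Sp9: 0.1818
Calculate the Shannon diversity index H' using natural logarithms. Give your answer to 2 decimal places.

2.15

Each pᵢ ln pᵢ term (working shown to 4 dp, full precision carried): 0.0909×(-2.3980)=-0.2180, 0.1819×(-1.7043)=-0.3100, 0.0909×(-2.3980)=-0.2180, 0.0909×(-2.3980)=-0.2180, 0.0909×(-2.3980)=-0.2180, 0.0909×(-2.3980)=-0.2180, 0.0909×(-2.3980)=-0.2180, 0.0909×(-2.3980)=-0.2180, 0.1818×(-1.7048)=-0.3099.
Sum = -2.1458, so H' = 2.15.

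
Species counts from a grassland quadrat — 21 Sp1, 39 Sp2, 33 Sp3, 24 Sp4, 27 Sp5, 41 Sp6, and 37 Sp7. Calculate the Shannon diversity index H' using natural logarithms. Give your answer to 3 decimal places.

1.919

Total N = 21+39+33+24+27+41+37 = 222, so the proportions are 0.09459, 0.17568, 0.14865, 0.10811, 0.12162, 0.18468, 0.16667 (working shown to 5 dp, full precision carried).
Each pᵢ ln pᵢ term: 0.09459×(-2.35815)=-0.22307, 0.17568×(-1.73912)=-0.30552, 0.14865×(-1.90617)=-0.28335, 0.10811×(-2.22462)=-0.24050, 0.12162×(-2.10684)=-0.25624, 0.18468×(-1.68911)=-0.31195, 0.16667×(-1.79176)=-0.29863.
Sum = -1.91925, so H' = 1.919.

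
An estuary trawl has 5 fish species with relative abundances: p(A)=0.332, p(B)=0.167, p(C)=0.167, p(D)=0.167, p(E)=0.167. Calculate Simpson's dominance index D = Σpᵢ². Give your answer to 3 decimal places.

0.222

D = 0.332² + 0.167² + 0.167² + 0.167² + 0.167² = 0.11022 + 0.02789 + 0.02789 + 0.02789 + 0.02789 = 0.22178 (working shown to 5 dp, full precision carried).
To 3 decimal places, D = 0.222.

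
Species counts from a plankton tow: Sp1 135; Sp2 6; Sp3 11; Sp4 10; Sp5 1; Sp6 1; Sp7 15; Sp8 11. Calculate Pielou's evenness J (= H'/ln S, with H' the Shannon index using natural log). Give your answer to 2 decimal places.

0.53

Total N = 135+6+11+10+1+1+15+11 = 190, so the proportions are 0.7105, 0.0316, 0.0579, 0.0526, 0.0053, 0.0053, 0.0789, 0.0579 (working shown to 4 dp, full precision carried).
H' = −Σ pᵢ ln pᵢ = −((-0.2428) + (-0.1091) + (-0.1649) + (-0.1550) + (-0.0276) + (-0.0276) + (-0.2004) + (-0.1649)) = 1.0925.
With S = 8 species, ln S = 2.0794, so J = 1.0925/2.0794 = 0.5254, i.e. 0.53 to 2 decimal places.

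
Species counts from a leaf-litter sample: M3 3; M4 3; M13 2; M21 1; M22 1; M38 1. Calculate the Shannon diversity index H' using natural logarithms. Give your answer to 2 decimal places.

Total N = 3+3+2+1+1+1 = 11, so the proportions are 0.2727, 0.2727, 0.1818, 0.0909, 0.0909, 0.0909 (working shown to 4 dp, full precision carried).
Each pᵢ ln pᵢ term: 0.2727×(-1.2993)=-0.3543, 0.2727×(-1.2993)=-0.3543, 0.1818×(-1.7047)=-0.3100, 0.0909×(-2.3979)=-0.2180, 0.0909×(-2.3979)=-0.2180, 0.0909×(-2.3979)=-0.2180.
Sum = -1.6726, so H' = 1.67.

1.67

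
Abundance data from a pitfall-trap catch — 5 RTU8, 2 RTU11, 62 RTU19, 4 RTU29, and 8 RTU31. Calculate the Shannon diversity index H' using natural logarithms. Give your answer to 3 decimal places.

Total N = 5+2+62+4+8 = 81, so the proportions are 0.06173, 0.02469, 0.76543, 0.04938, 0.09877 (working shown to 5 dp, full precision carried).
Each pᵢ ln pᵢ term: 0.06173×(-2.78501)=-0.17191, 0.02469×(-3.70130)=-0.09139, 0.76543×(-0.26731)=-0.20461, 0.04938×(-3.00815)=-0.14855, 0.09877×(-2.31501)=-0.22864.
Sum = -0.84511, so H' = 0.845.

0.845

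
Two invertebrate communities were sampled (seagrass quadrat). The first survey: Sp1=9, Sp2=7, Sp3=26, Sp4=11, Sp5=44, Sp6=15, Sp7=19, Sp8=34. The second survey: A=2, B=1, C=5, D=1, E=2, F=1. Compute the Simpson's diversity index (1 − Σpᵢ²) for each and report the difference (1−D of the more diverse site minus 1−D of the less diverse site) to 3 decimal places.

0.081

The first survey: N=165, proportions 0.05455, 0.04242, 0.15758, 0.06667, 0.26667, 0.09091, 0.11515, 0.20606, giving 1−D = 0.83085 (working shown to 5 dp, full precision carried).
The second survey: N=12, proportions 0.16667, 0.08333, 0.41667, 0.08333, 0.16667, 0.08333, giving 1−D = 0.75000.
Difference = |0.83085 − 0.75000| = 0.08085, i.e. 0.081 to 3 decimal places.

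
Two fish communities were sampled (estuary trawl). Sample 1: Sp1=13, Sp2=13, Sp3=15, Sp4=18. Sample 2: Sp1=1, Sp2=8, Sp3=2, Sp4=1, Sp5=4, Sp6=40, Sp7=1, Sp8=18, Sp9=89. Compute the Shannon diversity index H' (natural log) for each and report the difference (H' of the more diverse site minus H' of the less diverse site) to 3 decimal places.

0.074

Sample 1: N=59, proportions 0.22034, 0.22034, 0.25424, 0.30508, giving H' = 1.37693 (working shown to 5 dp, full precision carried).
Sample 2: N=164, proportions 0.0061, 0.04878, 0.0122, 0.0061, 0.02439, 0.2439, 0.0061, 0.10976, 0.54268, giving H' = 1.30330.
Difference = |1.37693 − 1.30330| = 0.07363, i.e. 0.074 to 3 decimal places.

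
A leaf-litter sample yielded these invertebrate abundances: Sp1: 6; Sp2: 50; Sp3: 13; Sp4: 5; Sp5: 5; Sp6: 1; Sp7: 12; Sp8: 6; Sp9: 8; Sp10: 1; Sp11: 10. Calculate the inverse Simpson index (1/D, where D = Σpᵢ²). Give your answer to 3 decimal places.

4.414

Total N = 6+50+13+5+5+1+12+6+8+1+10 = 117, so the proportions are 0.0512821, 0.4273504, 0.1111111, 0.042735, 0.042735, 0.008547, 0.1025641, 0.0512821, 0.0683761, 0.008547, 0.0854701 (working shown to 7 dp, full precision carried).
D = 0.0512821² + 0.4273504² + 0.1111111² + 0.042735² + 0.042735² + 0.008547² + 0.1025641² + 0.0512821² + 0.0683761² + 0.008547² + 0.0854701² = 0.0026298 + 0.1826284 + 0.0123457 + 0.0018263 + 0.0018263 + 0.0000731 + 0.0105194 + 0.0026298 + 0.0046753 + 0.0000731 + 0.0073051 = 0.2265323.
So 1/D = 4.41438, i.e. 4.414 to 3 decimal places.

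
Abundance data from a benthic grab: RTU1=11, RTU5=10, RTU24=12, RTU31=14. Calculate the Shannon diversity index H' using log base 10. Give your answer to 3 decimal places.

0.599

Total N = 11+10+12+14 = 47, so the proportions are 0.23404, 0.21277, 0.25532, 0.29787 (working shown to 5 dp, full precision carried).
Each pᵢ log₁₀ pᵢ term: 0.23404×(-0.63071)=-0.14761, 0.21277×(-0.67210)=-0.14300, 0.25532×(-0.59292)=-0.15138, 0.29787×(-0.52597)=-0.15667.
Sum = -0.59867, so H' = 0.599.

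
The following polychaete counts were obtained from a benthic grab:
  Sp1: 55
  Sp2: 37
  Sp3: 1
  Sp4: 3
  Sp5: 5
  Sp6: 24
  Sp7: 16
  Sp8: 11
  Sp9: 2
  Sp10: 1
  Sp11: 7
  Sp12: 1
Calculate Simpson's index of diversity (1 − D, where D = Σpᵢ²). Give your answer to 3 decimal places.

Total N = 55+37+1+3+5+24+16+11+2+1+7+1 = 163, so the proportions are 0.33742, 0.22699, 0.00613, 0.0184, 0.03067, 0.14724, 0.09816, 0.06748, 0.01227, 0.00613, 0.04294, 0.00613 (working shown to 5 dp, full precision carried).
D = 0.33742² + 0.22699² + 0.00613² + 0.0184² + 0.03067² + 0.14724² + 0.09816² + 0.06748² + 0.01227² + 0.00613² + 0.04294² + 0.00613² = 0.11385 + 0.05153 + 0.00004 + 0.00034 + 0.00094 + 0.02168 + 0.00964 + 0.00455 + 0.00015 + 0.00004 + 0.00184 + 0.00004 = 0.20464.
So 1 − D = 0.79536, i.e. 0.795 to 3 decimal places.

0.795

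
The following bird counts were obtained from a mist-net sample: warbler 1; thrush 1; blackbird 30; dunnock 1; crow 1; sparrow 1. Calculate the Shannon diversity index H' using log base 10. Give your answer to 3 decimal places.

Total N = 1+1+30+1+1+1 = 35, so the proportions are 0.02857, 0.02857, 0.85714, 0.02857, 0.02857, 0.02857 (working shown to 5 dp, full precision carried).
Each pᵢ log₁₀ pᵢ term: 0.02857×(-1.54407)=-0.04412, 0.02857×(-1.54407)=-0.04412, 0.85714×(-0.06695)=-0.05738, 0.02857×(-1.54407)=-0.04412, 0.02857×(-1.54407)=-0.04412, 0.02857×(-1.54407)=-0.04412.
Sum = -0.27796, so H' = 0.278.

0.278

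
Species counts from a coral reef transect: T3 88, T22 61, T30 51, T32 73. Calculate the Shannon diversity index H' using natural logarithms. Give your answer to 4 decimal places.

Total N = 88+61+51+73 = 273, so the proportions are 0.322344, 0.223443, 0.186813, 0.267399 (working shown to 6 dp, full precision carried).
Each pᵢ ln pᵢ term: 0.322344×(-1.132135)=-0.364937, 0.223443×(-1.498598)=-0.334852, 0.186813×(-1.677646)=-0.313406, 0.267399×(-1.319012)=-0.352703.
Sum = -1.365898, so H' = 1.3659.

1.3659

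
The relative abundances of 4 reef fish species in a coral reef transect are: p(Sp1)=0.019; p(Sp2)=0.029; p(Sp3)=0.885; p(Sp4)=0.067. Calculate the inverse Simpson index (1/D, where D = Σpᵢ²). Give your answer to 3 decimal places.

D = 0.019² + 0.029² + 0.885² + 0.067² = 0.000361 + 0.000841 + 0.783225 + 0.004489 = 0.788916 (working shown to 6 dp, full precision carried).
So 1/D = 1.26756, i.e. 1.268 to 3 decimal places.

1.268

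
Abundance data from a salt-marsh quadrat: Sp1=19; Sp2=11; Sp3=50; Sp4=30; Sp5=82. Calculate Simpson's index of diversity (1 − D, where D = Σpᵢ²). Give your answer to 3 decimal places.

0.712

Total N = 19+11+50+30+82 = 192, so the proportions are 0.09896, 0.05729, 0.26042, 0.15625, 0.42708 (working shown to 5 dp, full precision carried).
D = 0.09896² + 0.05729² + 0.26042² + 0.15625² + 0.42708² = 0.00979 + 0.00328 + 0.06782 + 0.02441 + 0.18240 = 0.28771.
So 1 − D = 0.71229, i.e. 0.712 to 3 decimal places.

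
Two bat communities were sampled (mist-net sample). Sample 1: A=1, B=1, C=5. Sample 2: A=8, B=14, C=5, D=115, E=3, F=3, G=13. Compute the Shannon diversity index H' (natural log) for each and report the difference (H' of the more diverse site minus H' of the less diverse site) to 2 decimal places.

0.27

Sample 1: N=7, proportions 0.1429, 0.1429, 0.7143, giving H' = 0.7963 (working shown to 4 dp, full precision carried).
Sample 2: N=161, proportions 0.0497, 0.087, 0.0311, 0.7143, 0.0186, 0.0186, 0.0807, giving H' = 1.0613.
Difference = |0.7963 − 1.0613| = 0.2650, i.e. 0.27 to 2 decimal places.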